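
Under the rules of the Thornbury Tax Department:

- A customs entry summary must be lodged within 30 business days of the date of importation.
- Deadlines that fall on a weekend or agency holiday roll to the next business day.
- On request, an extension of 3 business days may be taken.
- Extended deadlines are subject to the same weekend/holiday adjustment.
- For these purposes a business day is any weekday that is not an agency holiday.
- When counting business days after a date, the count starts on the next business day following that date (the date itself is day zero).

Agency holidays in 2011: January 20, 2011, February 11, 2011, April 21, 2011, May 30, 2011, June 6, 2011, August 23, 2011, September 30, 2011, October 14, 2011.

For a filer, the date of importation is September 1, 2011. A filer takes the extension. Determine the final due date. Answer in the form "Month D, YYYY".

30 business days after September 1, 2011, excluding weekends and holidays, is October 17, 2011.
October 17, 2011 (Monday) is already a business day.
Applying the 3-business-day extension: 3 business days after October 17, 2011 is October 20, 2011.
Since October 20, 2011 is a Thursday and not a holiday, the date is unchanged.
The final due date is October 20, 2011.

October 20, 2011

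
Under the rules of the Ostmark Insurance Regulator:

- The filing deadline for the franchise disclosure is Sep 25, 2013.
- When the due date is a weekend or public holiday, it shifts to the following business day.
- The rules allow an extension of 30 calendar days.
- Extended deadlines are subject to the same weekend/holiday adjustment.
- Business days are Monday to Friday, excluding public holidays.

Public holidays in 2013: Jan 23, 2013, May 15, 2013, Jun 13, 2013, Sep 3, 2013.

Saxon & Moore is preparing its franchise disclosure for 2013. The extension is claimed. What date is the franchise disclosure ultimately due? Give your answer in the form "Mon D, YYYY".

Oct 25, 2013

The statutory due date is Sep 25, 2013.
Sep 25, 2013 (Wednesday) is already a business day.
With the 30-day extension, Sep 25, 2013 becomes Oct 25, 2013.
Oct 25, 2013 (Friday) is already a business day.
Final deadline: Oct 25, 2013.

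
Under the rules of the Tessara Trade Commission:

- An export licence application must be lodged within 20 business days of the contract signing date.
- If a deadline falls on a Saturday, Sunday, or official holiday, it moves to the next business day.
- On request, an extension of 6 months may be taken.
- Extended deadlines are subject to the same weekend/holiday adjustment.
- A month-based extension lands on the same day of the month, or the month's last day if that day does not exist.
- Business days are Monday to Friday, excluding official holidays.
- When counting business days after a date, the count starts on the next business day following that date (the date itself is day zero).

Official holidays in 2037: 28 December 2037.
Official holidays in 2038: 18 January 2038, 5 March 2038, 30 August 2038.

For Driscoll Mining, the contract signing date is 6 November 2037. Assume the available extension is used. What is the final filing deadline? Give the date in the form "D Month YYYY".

Starting the day after 6 November 2037 and counting 20 business days lands on 4 December 2037.
4 December 2037 (Friday) is already a business day.
Add 6 months to 4 December 2037: 4 June 2038.
4 June 2038 is a Friday and not a listed holiday, so it stands.
Final deadline: 4 June 2038.

4 June 2038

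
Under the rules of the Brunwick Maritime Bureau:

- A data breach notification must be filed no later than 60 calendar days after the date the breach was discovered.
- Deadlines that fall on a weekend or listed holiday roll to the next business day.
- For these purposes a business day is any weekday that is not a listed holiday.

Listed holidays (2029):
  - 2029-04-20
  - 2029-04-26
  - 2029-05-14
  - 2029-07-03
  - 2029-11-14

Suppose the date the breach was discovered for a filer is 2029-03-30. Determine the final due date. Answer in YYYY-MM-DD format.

From 2029-03-30, 60 calendar days later is 2029-05-29.
2029-05-29 falls on a Tuesday, which is a business day, so no adjustment is needed.
Deadline: 2029-05-29.

2029-05-29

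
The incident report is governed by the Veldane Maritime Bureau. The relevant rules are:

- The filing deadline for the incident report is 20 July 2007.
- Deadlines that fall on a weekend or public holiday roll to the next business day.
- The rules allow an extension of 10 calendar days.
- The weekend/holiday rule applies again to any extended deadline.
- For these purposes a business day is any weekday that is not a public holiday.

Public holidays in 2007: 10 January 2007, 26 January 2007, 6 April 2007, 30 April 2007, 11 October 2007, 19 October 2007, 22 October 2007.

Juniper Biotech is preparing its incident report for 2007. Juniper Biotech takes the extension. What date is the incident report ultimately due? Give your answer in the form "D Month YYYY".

The statutory due date is 20 July 2007.
20 July 2007 (Friday) is already a business day.
With the 10-day extension, 20 July 2007 becomes 30 July 2007.
30 July 2007 falls on a Monday, which is a business day, so no adjustment is needed.
Deadline: 30 July 2007.

30 July 2007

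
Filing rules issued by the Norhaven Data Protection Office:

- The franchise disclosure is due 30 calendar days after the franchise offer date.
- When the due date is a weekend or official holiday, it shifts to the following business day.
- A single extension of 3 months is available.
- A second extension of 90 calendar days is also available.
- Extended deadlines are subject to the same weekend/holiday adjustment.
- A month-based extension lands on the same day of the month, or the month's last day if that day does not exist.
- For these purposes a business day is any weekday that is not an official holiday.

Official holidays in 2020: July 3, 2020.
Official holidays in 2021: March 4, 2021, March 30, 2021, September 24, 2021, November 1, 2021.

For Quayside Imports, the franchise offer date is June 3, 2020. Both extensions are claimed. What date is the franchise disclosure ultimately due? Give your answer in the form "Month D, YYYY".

Adding 30 calendar days to June 3, 2020 gives July 3, 2020.
July 3, 2020 is a listed holiday; the next business day is July 6, 2020 (Monday).
Applying the 3 months extension: 3 months after July 6, 2020 is October 6, 2020.
Since October 6, 2020 is a Tuesday and not a holiday, the date is unchanged.
The 90-calendar-day extension moves the deadline from October 6, 2020 to January 4, 2021.
January 4, 2021 is a Monday and not a listed holiday, so it stands.
The final due date is January 4, 2021.

January 4, 2021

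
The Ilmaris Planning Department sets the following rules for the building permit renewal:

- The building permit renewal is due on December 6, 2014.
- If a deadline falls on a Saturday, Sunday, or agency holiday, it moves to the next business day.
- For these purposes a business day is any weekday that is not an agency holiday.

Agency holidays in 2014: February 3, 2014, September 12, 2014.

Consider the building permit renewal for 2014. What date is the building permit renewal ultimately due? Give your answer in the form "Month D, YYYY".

December 8, 2014

Start from the fixed due date, December 6, 2014.
December 6, 2014 falls on a Saturday. Rolling to the next business day gives December 8, 2014, a Monday.
Final deadline: December 8, 2014.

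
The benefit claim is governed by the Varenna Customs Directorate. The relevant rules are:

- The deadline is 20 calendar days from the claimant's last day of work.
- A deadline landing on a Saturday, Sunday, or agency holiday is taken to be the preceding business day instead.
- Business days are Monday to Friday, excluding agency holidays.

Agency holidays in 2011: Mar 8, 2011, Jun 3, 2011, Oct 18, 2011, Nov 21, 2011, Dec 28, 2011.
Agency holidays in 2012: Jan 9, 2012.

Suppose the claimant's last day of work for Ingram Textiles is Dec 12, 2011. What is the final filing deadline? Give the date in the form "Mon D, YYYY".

Dec 30, 2011

From Dec 12, 2011, 20 calendar days later is Jan 1, 2012.
Jan 1, 2012 is a Sunday, so it moves to the preceding business day, Dec 30, 2011 (Friday).
The final due date is Dec 30, 2011.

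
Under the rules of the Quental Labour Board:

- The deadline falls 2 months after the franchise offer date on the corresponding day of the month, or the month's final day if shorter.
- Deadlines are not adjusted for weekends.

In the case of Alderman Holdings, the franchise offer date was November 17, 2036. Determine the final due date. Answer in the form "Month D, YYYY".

2 months after November 17, 2036, on the same day of the month, is January 17, 2037.
January 17, 2037 falls on a Saturday. The rules make no weekend/holiday allowance, so it remains January 17, 2037.
The final due date is January 17, 2037.

January 17, 2037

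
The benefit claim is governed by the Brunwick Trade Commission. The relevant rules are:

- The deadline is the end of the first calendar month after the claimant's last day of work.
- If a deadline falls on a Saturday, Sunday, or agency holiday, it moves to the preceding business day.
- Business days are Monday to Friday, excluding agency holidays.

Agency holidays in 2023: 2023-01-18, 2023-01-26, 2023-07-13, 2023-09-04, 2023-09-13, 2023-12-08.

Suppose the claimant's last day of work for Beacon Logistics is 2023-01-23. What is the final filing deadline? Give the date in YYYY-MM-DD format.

1 month after 2023-01-23 is February 2023; that month ends on 2023-02-28.
Since 2023-02-28 is a Tuesday and not a holiday, the date is unchanged.
Final deadline: 2023-02-28.

2023-02-28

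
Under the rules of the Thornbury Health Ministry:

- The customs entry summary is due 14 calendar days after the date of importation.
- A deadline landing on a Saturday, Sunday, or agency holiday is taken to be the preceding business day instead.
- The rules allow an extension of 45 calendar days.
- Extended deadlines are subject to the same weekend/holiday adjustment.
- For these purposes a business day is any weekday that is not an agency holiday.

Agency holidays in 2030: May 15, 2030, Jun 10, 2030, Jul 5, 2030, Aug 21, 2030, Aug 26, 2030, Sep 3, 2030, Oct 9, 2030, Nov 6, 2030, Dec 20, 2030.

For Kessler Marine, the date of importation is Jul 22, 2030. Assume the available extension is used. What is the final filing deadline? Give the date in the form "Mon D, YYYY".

From Jul 22, 2030, 14 calendar days later is Aug 5, 2030.
Since Aug 5, 2030 is a Monday and not a holiday, the date is unchanged.
Applying the 45-calendar-day extension: Aug 5, 2030 + 45 days = Sep 19, 2030.
Since Sep 19, 2030 is a Thursday and not a holiday, the date is unchanged.
Final deadline: Sep 19, 2030.

Sep 19, 2030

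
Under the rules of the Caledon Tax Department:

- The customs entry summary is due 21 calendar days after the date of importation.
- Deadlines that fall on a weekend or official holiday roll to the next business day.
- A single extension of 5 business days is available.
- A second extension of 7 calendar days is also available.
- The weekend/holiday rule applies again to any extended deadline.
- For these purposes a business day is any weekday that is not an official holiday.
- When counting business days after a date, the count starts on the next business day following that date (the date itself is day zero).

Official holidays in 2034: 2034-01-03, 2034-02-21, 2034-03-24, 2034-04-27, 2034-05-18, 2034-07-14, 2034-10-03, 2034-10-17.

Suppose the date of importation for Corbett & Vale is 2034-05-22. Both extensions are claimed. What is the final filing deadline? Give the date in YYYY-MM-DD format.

21 calendar days after 2034-05-22 is 2034-06-12.
2034-06-12 falls on a Monday, which is a business day, so no adjustment is needed.
Applying the 5-business-day extension: 5 business days after 2034-06-12 is 2034-06-19.
Since 2034-06-19 is a Monday and not a holiday, the date is unchanged.
The 7-calendar-day extension moves the deadline from 2034-06-19 to 2034-06-26.
2034-06-26 falls on a Monday, which is a business day, so no adjustment is needed.
So the filing is due 2034-06-26.

2034-06-26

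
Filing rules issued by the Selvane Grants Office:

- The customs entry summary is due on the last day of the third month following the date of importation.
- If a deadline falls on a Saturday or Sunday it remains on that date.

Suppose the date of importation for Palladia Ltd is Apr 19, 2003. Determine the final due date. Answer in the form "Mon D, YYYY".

Jul 31, 2003

3 months after Apr 19, 2003 is July 2003; that month ends on Jul 31, 2003.
No adjustment is made for weekends or holidays, so Jul 31, 2003 stands.
The final due date is Jul 31, 2003.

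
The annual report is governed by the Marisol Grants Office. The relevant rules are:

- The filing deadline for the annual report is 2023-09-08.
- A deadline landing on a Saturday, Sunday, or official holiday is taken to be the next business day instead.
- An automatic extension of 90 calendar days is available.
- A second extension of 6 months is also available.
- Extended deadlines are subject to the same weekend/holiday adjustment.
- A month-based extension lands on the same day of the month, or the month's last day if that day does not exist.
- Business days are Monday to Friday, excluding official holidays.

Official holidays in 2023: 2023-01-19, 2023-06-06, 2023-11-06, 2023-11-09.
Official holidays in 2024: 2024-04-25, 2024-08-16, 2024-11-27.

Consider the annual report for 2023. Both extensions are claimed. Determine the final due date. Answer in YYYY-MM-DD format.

2024-06-07

Start from the fixed due date, 2023-09-08.
2023-09-08 (Friday) is already a business day.
The 90-calendar-day extension moves the deadline from 2023-09-08 to 2023-12-07.
2023-12-07 is a Thursday and not a listed holiday, so it stands.
Add 6 months to 2023-12-07: 2024-06-07.
Since 2024-06-07 is a Friday and not a holiday, the date is unchanged.
So the filing is due 2024-06-07.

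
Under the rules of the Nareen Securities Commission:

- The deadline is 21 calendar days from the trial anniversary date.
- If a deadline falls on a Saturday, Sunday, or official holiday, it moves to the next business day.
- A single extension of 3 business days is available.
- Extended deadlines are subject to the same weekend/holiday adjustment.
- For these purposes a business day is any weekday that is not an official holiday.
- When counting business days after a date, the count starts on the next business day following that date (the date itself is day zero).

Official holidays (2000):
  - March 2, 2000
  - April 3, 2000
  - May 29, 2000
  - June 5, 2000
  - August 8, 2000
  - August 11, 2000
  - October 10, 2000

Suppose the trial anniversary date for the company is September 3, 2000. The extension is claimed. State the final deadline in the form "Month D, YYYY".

September 28, 2000

From September 3, 2000, 21 calendar days later is September 24, 2000.
September 24, 2000 is a Sunday; the next business day is September 25, 2000 (Monday).
Counting 3 further business days from September 25, 2000 reaches September 28, 2000.
September 28, 2000 falls on a Thursday, which is a business day, so no adjustment is needed.
The final due date is September 28, 2000.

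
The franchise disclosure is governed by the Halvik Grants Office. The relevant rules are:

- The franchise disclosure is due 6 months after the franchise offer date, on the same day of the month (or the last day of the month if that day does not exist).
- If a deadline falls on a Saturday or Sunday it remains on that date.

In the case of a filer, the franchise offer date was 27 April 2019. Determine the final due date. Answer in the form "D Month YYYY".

27 October 2019

6 months after 27 April 2019, on the same day of the month, is 27 October 2019.
No adjustment is made for weekends or holidays, so 27 October 2019 stands.
So the filing is due 27 October 2019.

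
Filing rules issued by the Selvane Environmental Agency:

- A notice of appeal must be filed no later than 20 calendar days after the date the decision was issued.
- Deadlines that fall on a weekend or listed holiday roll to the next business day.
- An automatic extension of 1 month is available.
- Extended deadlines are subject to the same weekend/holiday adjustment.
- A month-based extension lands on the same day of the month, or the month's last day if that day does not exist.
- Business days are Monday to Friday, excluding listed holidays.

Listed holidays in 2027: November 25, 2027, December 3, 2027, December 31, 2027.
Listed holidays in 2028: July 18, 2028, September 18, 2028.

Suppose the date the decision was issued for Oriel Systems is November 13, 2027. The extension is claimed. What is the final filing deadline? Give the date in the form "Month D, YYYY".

January 6, 2028

Trigger date November 13, 2027 + 20 calendar days = December 3, 2027.
December 3, 2027 is a listed holiday, so it moves to the next business day, December 6, 2027 (Monday).
The 1 month extension carries December 6, 2027 to January 6, 2028.
January 6, 2028 falls on a Thursday, which is a business day, so no adjustment is needed.
So the filing is due January 6, 2028.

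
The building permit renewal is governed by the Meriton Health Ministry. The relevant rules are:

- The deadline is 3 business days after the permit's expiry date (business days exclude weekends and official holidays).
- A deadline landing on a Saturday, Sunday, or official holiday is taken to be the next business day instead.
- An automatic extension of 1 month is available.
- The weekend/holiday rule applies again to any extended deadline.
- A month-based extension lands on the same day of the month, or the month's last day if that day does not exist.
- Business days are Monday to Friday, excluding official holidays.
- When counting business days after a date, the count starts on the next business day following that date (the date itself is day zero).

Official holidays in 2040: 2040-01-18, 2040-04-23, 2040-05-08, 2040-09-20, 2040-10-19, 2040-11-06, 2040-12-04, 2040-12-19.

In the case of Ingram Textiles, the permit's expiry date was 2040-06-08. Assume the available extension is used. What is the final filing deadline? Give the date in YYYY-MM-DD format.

2040-07-13

Counting 3 business days after 2040-06-08 (skipping weekends and listed holidays) reaches 2040-06-13.
2040-06-13 is a Wednesday and not a listed holiday, so it stands.
The 1 month extension carries 2040-06-13 to 2040-07-13.
Since 2040-07-13 is a Friday and not a holiday, the date is unchanged.
Deadline: 2040-07-13.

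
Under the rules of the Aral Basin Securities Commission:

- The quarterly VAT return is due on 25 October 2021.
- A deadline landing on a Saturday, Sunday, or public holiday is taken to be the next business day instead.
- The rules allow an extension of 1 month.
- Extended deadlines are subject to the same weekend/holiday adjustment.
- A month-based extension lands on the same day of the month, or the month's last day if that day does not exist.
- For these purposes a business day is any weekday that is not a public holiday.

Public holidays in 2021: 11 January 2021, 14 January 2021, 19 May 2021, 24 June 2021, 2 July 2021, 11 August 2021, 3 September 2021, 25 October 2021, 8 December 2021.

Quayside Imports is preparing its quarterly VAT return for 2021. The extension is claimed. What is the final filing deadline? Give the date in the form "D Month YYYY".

The statutory due date is 25 October 2021.
25 October 2021 falls on a listed holiday. Rolling to the next business day gives 26 October 2021, a Tuesday.
The 1 month extension carries 26 October 2021 to 26 November 2021.
Since 26 November 2021 is a Friday and not a holiday, the date is unchanged.
The final due date is 26 November 2021.

26 November 2021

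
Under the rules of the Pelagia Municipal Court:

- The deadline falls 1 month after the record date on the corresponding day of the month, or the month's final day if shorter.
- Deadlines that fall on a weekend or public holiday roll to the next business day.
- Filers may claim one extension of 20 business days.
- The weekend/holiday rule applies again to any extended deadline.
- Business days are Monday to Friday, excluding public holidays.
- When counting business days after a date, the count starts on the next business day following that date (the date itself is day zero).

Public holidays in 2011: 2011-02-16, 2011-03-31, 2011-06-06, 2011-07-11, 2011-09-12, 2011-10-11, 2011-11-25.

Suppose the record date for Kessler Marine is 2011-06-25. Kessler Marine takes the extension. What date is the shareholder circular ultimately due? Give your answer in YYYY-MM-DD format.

2011-08-22

1 month from 2011-06-25 is 2011-07-25.
2011-07-25 falls on a Monday, which is a business day, so no adjustment is needed.
Counting 20 further business days from 2011-07-25 reaches 2011-08-22.
2011-08-22 is a Monday and not a listed holiday, so it stands.
Final deadline: 2011-08-22.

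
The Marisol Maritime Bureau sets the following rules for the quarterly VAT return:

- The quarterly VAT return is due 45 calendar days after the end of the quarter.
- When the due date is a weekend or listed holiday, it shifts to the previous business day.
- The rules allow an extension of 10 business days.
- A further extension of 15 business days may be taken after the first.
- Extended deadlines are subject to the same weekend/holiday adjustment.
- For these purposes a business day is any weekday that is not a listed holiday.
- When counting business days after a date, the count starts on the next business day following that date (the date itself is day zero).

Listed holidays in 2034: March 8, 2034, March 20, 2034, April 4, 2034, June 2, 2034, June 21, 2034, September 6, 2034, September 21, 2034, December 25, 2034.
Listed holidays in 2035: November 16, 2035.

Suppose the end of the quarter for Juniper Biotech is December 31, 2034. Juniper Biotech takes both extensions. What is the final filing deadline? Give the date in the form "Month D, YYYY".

From December 31, 2034, 45 calendar days later is February 14, 2035.
February 14, 2035 falls on a Wednesday, which is a business day, so no adjustment is needed.
Counting 10 further business days from February 14, 2035 reaches February 28, 2035.
February 28, 2035 falls on a Wednesday, which is a business day, so no adjustment is needed.
Counting 15 further business days from February 28, 2035 reaches March 21, 2035.
March 21, 2035 (Wednesday) is already a business day.
The final due date is March 21, 2035.

March 21, 2035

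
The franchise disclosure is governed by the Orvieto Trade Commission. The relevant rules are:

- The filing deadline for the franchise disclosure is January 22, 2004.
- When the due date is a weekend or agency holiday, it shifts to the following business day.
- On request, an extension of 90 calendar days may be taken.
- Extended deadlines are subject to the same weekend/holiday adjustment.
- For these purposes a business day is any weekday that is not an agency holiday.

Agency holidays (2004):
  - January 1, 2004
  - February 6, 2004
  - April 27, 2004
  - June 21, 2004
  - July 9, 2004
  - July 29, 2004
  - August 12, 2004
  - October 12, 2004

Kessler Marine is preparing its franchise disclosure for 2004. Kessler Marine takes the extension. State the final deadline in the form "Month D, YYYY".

April 21, 2004

The statutory due date is January 22, 2004.
Since January 22, 2004 is a Thursday and not a holiday, the date is unchanged.
With the 90-day extension, January 22, 2004 becomes April 21, 2004.
Since April 21, 2004 is a Wednesday and not a holiday, the date is unchanged.
The final due date is April 21, 2004.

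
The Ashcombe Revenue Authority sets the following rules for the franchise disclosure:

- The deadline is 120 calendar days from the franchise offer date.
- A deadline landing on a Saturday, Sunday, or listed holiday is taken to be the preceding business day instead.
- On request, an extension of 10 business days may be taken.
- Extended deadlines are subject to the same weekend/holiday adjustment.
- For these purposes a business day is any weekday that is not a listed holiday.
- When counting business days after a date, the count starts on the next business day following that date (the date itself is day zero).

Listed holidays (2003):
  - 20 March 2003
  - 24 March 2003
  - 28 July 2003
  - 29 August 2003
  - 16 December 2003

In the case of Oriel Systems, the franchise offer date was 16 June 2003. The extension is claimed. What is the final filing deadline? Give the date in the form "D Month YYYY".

Trigger date 16 June 2003 + 120 calendar days = 14 October 2003.
14 October 2003 (Tuesday) is already a business day.
The 10-business-day extension runs from 14 October 2003 to 28 October 2003.
28 October 2003 is a Tuesday and not a listed holiday, so it stands.
So the filing is due 28 October 2003.

28 October 2003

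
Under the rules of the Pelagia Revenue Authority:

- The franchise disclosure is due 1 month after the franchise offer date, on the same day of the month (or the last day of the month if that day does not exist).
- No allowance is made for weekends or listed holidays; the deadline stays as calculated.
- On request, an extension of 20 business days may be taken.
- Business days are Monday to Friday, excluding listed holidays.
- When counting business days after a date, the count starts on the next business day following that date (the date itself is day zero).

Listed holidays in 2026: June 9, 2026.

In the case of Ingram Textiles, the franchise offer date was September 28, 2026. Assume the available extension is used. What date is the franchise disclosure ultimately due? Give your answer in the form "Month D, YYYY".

November 25, 2026

1 month after September 28, 2026, on the same day of the month, is October 28, 2026.
No adjustment is made for weekends or holidays, so October 28, 2026 stands.
Counting 20 further business days from October 28, 2026 reaches November 25, 2026.
No adjustment is made for weekends or holidays, so November 25, 2026 stands.
Deadline: November 25, 2026.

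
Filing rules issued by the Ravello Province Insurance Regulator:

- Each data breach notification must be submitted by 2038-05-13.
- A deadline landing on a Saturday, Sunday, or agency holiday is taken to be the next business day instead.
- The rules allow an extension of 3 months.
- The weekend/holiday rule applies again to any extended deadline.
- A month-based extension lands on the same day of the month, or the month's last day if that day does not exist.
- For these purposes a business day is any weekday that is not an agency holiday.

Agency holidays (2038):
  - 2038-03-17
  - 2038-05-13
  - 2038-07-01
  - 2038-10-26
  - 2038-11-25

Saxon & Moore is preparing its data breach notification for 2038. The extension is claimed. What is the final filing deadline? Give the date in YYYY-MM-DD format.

The statutory due date is 2038-05-13.
2038-05-13 is a listed holiday; the next business day is 2038-05-14 (Friday).
Applying the 3 months extension: 3 months after 2038-05-14 is 2038-08-14.
2038-08-14 is a Saturday; the next business day is 2038-08-16 (Monday).
The final due date is 2038-08-16.

2038-08-16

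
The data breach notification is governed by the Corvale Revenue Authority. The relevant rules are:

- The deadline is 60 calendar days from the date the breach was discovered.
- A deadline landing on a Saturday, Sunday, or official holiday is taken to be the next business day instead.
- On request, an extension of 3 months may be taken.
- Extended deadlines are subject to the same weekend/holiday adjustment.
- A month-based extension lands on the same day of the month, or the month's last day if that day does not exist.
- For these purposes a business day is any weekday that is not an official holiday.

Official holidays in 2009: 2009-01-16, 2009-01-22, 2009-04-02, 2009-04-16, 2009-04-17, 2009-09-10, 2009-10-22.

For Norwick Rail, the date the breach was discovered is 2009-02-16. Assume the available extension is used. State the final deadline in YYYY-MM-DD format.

Trigger date 2009-02-16 + 60 calendar days = 2009-04-17.
2009-04-17 is a listed holiday; the next business day is 2009-04-20 (Monday).
The 3 months extension carries 2009-04-20 to 2009-07-20.
2009-07-20 is a Monday and not a listed holiday, so it stands.
Final deadline: 2009-07-20.

2009-07-20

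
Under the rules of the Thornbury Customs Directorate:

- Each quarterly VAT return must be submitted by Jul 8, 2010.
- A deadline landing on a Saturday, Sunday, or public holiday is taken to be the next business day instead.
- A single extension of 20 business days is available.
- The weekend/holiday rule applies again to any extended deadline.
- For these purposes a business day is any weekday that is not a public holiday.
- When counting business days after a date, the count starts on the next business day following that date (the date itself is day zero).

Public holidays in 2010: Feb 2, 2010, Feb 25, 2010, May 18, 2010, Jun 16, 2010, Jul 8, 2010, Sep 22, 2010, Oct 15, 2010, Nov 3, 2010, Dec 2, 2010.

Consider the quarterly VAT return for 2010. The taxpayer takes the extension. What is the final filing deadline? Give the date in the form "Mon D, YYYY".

The statutory due date is Jul 8, 2010.
Jul 8, 2010 falls on a listed holiday. Rolling to the next business day gives Jul 9, 2010, a Friday.
Applying the 20-business-day extension: 20 business days after Jul 9, 2010 is Aug 6, 2010.
Aug 6, 2010 falls on a Friday, which is a business day, so no adjustment is needed.
Final deadline: Aug 6, 2010.

Aug 6, 2010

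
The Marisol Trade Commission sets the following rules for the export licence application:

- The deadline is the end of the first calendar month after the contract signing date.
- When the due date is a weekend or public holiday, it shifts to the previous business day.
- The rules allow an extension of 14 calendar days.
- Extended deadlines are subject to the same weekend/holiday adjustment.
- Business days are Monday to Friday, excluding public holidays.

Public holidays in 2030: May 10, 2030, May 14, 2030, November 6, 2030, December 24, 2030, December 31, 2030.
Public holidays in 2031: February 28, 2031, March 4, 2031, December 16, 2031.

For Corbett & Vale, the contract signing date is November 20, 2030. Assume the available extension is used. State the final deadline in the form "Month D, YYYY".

January 13, 2031

1 month after November 20, 2030 falls in December 2030; the last day of that month is December 31, 2030.
December 31, 2030 is a listed holiday; the preceding business day is December 30, 2030 (Monday).
With the 14-day extension, December 30, 2030 becomes January 13, 2031.
Since January 13, 2031 is a Monday and not a holiday, the date is unchanged.
So the filing is due January 13, 2031.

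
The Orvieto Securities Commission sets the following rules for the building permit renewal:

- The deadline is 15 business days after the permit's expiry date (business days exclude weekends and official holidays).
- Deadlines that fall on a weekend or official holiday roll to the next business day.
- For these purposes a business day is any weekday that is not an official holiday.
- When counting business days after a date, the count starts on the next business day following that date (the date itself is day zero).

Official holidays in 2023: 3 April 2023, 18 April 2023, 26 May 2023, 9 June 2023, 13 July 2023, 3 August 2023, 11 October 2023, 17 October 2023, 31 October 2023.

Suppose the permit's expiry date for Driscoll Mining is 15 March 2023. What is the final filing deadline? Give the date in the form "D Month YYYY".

6 April 2023

Starting the day after 15 March 2023 and counting 15 business days lands on 6 April 2023.
Since 6 April 2023 is a Thursday and not a holiday, the date is unchanged.
Deadline: 6 April 2023.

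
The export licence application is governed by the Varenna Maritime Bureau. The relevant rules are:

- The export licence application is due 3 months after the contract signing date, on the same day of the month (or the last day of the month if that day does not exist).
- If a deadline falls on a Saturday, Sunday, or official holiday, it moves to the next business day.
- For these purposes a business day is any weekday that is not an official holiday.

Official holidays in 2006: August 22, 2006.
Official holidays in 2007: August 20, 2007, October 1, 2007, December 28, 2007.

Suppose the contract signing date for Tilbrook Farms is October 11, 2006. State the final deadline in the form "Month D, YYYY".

3 months from October 11, 2006 is January 11, 2007.
January 11, 2007 (Thursday) is already a business day.
Final deadline: January 11, 2007.

January 11, 2007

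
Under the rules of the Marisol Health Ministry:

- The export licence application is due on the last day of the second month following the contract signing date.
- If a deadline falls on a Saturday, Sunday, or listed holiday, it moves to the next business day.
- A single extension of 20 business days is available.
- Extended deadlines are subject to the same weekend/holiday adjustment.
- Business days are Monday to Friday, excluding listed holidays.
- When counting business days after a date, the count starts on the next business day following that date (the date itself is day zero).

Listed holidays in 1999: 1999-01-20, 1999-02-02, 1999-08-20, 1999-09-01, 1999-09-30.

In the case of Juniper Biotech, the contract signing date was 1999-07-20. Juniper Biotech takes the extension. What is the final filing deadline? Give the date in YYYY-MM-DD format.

1999-10-29

2 months after 1999-07-20 is September 1999; that month ends on 1999-09-30.
1999-09-30 is a listed holiday; the next business day is 1999-10-01 (Friday).
The 20-business-day extension runs from 1999-10-01 to 1999-10-29.
1999-10-29 falls on a Friday, which is a business day, so no adjustment is needed.
So the filing is due 1999-10-29.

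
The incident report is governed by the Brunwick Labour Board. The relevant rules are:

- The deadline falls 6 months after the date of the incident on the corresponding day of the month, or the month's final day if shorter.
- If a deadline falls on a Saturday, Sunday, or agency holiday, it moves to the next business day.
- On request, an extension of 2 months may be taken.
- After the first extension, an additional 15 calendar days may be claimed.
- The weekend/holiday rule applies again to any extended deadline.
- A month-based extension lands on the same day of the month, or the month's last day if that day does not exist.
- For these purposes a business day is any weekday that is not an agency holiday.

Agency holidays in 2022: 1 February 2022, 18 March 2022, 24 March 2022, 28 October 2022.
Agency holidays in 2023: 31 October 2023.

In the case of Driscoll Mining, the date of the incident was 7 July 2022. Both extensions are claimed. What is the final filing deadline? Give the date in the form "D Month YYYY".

Moving 6 months forward from 7 July 2022 on the corresponding day gives 7 January 2023.
Because 7 January 2023 is a Saturday, the deadline becomes 9 January 2023 (Monday).
Applying the 2 months extension: 2 months after 9 January 2023 is 9 March 2023.
Since 9 March 2023 is a Thursday and not a holiday, the date is unchanged.
Applying the 15-calendar-day extension: 9 March 2023 + 15 days = 24 March 2023.
24 March 2023 falls on a Friday, which is a business day, so no adjustment is needed.
So the filing is due 24 March 2023.

24 March 2023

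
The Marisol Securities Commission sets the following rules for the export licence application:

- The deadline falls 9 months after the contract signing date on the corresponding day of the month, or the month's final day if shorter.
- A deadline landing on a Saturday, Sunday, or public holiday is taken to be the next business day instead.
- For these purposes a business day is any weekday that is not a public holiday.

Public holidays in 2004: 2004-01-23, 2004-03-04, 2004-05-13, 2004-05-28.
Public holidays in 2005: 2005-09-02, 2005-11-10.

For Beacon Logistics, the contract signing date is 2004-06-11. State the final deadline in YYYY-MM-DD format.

2005-03-11

9 months after 2004-06-11, on the same day of the month, is 2005-03-11.
Since 2005-03-11 is a Friday and not a holiday, the date is unchanged.
Final deadline: 2005-03-11.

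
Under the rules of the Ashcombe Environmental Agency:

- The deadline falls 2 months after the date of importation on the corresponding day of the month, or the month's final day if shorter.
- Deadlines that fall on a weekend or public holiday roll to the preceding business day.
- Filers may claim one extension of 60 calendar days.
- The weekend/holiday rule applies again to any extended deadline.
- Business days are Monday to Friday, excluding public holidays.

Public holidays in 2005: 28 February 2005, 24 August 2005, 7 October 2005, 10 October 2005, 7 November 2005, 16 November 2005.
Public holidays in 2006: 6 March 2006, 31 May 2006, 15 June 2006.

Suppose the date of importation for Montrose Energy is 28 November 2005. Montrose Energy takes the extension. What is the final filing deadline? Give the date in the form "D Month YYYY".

28 March 2006

Moving 2 months forward from 28 November 2005 on the corresponding day gives 28 January 2006.
28 January 2006 is a Saturday; the preceding business day is 27 January 2006 (Friday).
Applying the 60-calendar-day extension: 27 January 2006 + 60 days = 28 March 2006.
28 March 2006 is a Tuesday and not a listed holiday, so it stands.
Deadline: 28 March 2006.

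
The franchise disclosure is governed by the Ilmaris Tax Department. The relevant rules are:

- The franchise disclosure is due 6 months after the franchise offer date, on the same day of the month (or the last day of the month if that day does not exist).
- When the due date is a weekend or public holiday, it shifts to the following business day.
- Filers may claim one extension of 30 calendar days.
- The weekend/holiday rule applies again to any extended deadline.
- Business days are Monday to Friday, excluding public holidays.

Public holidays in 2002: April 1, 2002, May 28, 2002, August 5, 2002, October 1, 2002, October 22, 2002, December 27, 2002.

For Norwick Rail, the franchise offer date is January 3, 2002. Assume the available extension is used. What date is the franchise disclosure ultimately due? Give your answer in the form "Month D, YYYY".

6 months from January 3, 2002 is July 3, 2002.
July 3, 2002 falls on a Wednesday, which is a business day, so no adjustment is needed.
Add the 30 calendar-day extension to July 3, 2002: August 2, 2002.
August 2, 2002 falls on a Friday, which is a business day, so no adjustment is needed.
So the filing is due August 2, 2002.

August 2, 2002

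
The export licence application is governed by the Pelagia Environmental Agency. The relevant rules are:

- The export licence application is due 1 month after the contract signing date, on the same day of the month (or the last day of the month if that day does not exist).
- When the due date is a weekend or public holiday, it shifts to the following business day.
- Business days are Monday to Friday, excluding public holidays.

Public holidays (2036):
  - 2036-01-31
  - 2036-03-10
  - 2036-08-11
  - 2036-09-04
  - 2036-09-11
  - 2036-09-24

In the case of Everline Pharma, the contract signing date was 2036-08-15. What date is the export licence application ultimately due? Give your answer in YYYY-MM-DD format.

2036-09-15

Moving 1 month forward from 2036-08-15 on the corresponding day gives 2036-09-15.
2036-09-15 falls on a Monday, which is a business day, so no adjustment is needed.
So the filing is due 2036-09-15.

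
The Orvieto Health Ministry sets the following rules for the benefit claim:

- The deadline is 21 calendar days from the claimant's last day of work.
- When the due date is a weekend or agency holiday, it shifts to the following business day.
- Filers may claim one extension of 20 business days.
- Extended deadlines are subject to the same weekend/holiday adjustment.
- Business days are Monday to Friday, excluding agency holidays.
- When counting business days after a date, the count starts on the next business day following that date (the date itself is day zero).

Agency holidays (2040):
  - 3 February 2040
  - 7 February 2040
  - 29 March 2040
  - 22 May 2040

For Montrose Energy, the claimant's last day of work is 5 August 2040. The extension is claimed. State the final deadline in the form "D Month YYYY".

24 September 2040

21 calendar days after 5 August 2040 is 26 August 2040.
Because 26 August 2040 is a Sunday, the deadline becomes 27 August 2040 (Monday).
Counting 20 further business days from 27 August 2040 reaches 24 September 2040.
24 September 2040 (Monday) is already a business day.
The final due date is 24 September 2040.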